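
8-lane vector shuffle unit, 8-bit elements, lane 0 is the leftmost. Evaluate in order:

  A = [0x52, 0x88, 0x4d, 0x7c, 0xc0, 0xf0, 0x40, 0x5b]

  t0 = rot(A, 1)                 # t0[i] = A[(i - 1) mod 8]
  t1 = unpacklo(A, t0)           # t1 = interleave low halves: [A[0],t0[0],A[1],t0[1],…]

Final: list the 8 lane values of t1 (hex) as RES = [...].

RES = [ 0x52  0x5b  0x88  0x52  0x4d  0x88  0x7c  0x4d ]

→ t0 |5b|52|88|4d|7c|c0|f0|40|
→ t1 |52|5b|88|52|4d|88|7c|4d|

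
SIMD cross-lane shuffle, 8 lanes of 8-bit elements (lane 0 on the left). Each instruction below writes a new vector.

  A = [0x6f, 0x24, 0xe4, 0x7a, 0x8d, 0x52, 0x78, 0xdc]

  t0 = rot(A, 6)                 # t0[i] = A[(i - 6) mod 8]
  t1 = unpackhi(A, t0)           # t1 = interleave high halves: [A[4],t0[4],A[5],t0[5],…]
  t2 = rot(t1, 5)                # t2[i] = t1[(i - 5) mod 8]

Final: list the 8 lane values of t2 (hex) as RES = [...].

RES = [ 0xdc  0x78  0x6f  0xdc  0x24  0x8d  0x78  0x52 ]

t0 = [0xe4, 0x7a, 0x8d, 0x52, 0x78, 0xdc, 0x6f, 0x24]
t1 = [0x8d, 0x78, 0x52, 0xdc, 0x78, 0x6f, 0xdc, 0x24]
t2 = [0xdc, 0x78, 0x6f, 0xdc, 0x24, 0x8d, 0x78, 0x52]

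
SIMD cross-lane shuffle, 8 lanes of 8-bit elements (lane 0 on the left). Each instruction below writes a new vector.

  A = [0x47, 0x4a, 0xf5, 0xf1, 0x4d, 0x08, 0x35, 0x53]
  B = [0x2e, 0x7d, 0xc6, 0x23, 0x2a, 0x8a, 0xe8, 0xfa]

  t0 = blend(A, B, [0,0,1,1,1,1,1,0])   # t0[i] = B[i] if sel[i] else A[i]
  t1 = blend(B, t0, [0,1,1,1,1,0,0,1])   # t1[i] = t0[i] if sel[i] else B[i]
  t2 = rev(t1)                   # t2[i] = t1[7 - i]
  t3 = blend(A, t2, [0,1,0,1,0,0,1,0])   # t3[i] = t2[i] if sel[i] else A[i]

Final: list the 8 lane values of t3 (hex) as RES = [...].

RES = [0x47, 0xe8, 0xf5, 0x2a, 0x4d, 0x08, 0x4a, 0x53]

t0 = [0x47, 0x4a, 0xc6, 0x23, 0x2a, 0x8a, 0xe8, 0x53]
t1 = [0x2e, 0x4a, 0xc6, 0x23, 0x2a, 0x8a, 0xe8, 0x53]
t2 = [0x53, 0xe8, 0x8a, 0x2a, 0x23, 0xc6, 0x4a, 0x2e]
t3 = [0x47, 0xe8, 0xf5, 0x2a, 0x4d, 0x08, 0x4a, 0x53]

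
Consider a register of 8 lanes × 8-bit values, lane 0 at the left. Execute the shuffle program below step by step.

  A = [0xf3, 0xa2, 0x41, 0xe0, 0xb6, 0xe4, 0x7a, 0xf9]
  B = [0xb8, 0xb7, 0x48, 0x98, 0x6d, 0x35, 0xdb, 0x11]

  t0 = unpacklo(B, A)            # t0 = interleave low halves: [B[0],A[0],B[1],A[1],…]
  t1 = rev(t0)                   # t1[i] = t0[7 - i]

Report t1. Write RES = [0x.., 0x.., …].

  t0: b8 f3 b7 a2 48 41 98 e0
  t1: e0 98 41 48 a2 b7 f3 b8

RES = [0xe0, 0x98, 0x41, 0x48, 0xa2, 0xb7, 0xf3, 0xb8]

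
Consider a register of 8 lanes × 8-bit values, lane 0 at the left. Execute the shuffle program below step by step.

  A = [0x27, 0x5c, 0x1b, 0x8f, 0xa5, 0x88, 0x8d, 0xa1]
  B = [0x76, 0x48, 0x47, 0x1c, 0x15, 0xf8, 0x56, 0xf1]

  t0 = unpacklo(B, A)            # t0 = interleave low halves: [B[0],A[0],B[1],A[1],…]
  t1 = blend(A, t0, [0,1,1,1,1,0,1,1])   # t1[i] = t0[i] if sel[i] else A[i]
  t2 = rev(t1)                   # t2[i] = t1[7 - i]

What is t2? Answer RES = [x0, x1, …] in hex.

RES = [ 0x8f  0x1c  0x88  0x47  0x5c  0x48  0x27  0x27 ]

→ t0 |76|27|48|5c|47|1b|1c|8f|
→ t1 |27|27|48|5c|47|88|1c|8f|
→ t2 |8f|1c|88|47|5c|48|27|27|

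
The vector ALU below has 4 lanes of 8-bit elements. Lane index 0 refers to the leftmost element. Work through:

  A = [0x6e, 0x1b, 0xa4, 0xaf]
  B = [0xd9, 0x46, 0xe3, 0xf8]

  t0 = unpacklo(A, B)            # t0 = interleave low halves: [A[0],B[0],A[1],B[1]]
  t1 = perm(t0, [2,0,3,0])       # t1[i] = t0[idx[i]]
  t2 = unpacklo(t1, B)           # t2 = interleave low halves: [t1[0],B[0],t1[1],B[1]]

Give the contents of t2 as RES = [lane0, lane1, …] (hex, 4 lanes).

RES = [ 0x1b  0xd9  0x6e  0x46 ]

  t0: 6e d9 1b 46
  t1: 1b 6e 46 6e
  t2: 1b d9 6e 46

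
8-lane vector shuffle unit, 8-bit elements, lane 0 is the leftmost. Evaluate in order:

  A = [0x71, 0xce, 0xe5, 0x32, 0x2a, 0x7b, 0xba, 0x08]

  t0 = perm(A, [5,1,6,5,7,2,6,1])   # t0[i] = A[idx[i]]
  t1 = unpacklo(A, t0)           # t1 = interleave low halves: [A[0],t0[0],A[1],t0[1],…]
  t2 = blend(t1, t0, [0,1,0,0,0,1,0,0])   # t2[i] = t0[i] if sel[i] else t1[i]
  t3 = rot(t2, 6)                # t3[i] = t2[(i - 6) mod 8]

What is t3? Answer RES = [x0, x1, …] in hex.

RES = [0xce, 0xce, 0xe5, 0xe5, 0x32, 0x7b, 0x71, 0xce]

t0 = [0x7b, 0xce, 0xba, 0x7b, 0x08, 0xe5, 0xba, 0xce]
t1 = [0x71, 0x7b, 0xce, 0xce, 0xe5, 0xba, 0x32, 0x7b]
t2 = [0x71, 0xce, 0xce, 0xce, 0xe5, 0xe5, 0x32, 0x7b]
t3 = [0xce, 0xce, 0xe5, 0xe5, 0x32, 0x7b, 0x71, 0xce]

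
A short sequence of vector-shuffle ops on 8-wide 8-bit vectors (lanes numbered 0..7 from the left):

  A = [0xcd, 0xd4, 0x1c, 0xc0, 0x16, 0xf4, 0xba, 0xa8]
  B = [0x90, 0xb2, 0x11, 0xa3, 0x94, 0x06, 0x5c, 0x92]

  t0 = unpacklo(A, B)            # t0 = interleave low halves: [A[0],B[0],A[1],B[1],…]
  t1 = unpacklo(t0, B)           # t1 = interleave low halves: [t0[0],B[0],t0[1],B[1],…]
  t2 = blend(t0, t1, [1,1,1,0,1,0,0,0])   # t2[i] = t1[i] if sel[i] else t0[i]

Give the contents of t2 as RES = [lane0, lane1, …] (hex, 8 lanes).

  t0: cd 90 d4 b2 1c 11 c0 a3
  t1: cd 90 90 b2 d4 11 b2 a3
  t2: cd 90 90 b2 d4 11 c0 a3

RES = [0xcd, 0x90, 0x90, 0xb2, 0xd4, 0x11, 0xc0, 0xa3]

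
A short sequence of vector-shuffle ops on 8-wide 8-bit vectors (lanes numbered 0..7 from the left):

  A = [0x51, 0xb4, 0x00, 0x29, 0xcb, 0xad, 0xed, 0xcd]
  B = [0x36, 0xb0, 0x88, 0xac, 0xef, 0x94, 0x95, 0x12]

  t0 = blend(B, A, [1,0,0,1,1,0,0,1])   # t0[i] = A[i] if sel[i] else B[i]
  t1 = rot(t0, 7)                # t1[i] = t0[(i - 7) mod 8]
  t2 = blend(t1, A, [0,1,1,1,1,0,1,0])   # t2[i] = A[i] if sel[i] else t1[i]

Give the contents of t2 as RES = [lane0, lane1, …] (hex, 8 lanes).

RES = [0xb0, 0xb4, 0x00, 0x29, 0xcb, 0x95, 0xed, 0x51]

  t0: 51 b0 88 29 cb 94 95 cd
  t1: b0 88 29 cb 94 95 cd 51
  t2: b0 b4 00 29 cb 95 ed 51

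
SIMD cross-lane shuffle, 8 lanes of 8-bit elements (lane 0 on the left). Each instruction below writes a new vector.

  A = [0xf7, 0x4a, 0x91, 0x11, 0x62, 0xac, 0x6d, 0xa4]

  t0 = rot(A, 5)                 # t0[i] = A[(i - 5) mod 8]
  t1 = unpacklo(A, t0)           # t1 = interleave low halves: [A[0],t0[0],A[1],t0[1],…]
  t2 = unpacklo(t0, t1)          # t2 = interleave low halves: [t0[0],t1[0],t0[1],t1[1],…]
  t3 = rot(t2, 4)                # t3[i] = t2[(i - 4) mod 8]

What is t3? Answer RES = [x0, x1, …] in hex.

RES = [0xac, 0x4a, 0x6d, 0x62, 0x11, 0xf7, 0x62, 0x11]

t0 = [0x11, 0x62, 0xac, 0x6d, 0xa4, 0xf7, 0x4a, 0x91]
t1 = [0xf7, 0x11, 0x4a, 0x62, 0x91, 0xac, 0x11, 0x6d]
t2 = [0x11, 0xf7, 0x62, 0x11, 0xac, 0x4a, 0x6d, 0x62]
t3 = [0xac, 0x4a, 0x6d, 0x62, 0x11, 0xf7, 0x62, 0x11]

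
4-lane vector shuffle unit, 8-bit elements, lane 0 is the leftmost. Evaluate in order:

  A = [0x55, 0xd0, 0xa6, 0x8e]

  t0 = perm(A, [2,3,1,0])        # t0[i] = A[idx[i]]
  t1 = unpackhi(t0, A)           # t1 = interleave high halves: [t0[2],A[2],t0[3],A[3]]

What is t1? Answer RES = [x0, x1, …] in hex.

→ t0 |a6|8e|d0|55|
→ t1 |d0|a6|55|8e|

RES = [0xd0, 0xa6, 0x55, 0x8e]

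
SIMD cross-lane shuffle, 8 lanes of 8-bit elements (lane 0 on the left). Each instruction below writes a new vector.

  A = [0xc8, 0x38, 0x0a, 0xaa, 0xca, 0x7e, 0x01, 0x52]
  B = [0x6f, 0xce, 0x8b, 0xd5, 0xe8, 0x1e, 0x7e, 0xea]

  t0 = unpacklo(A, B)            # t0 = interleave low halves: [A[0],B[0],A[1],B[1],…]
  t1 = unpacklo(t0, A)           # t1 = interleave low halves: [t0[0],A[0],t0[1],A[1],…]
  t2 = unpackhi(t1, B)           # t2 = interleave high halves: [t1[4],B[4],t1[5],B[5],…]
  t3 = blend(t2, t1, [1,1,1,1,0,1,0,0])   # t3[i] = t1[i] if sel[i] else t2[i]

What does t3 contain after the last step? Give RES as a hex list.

RES = [ 0xc8  0xc8  0x6f  0x38  0xce  0x0a  0xaa  0xea ]

t0 = [0xc8, 0x6f, 0x38, 0xce, 0x0a, 0x8b, 0xaa, 0xd5]
t1 = [0xc8, 0xc8, 0x6f, 0x38, 0x38, 0x0a, 0xce, 0xaa]
t2 = [0x38, 0xe8, 0x0a, 0x1e, 0xce, 0x7e, 0xaa, 0xea]
t3 = [0xc8, 0xc8, 0x6f, 0x38, 0xce, 0x0a, 0xaa, 0xea]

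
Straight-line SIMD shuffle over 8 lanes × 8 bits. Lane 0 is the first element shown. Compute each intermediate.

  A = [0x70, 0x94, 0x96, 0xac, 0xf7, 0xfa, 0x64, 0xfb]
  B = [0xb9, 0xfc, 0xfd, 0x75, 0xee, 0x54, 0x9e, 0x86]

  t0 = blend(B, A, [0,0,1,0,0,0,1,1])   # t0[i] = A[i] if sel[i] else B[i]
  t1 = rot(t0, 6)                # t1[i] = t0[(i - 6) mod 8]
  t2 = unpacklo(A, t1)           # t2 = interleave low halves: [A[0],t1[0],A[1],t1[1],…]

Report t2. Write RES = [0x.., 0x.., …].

t0 = [0xb9, 0xfc, 0x96, 0x75, 0xee, 0x54, 0x64, 0xfb]
t1 = [0x96, 0x75, 0xee, 0x54, 0x64, 0xfb, 0xb9, 0xfc]
t2 = [0x70, 0x96, 0x94, 0x75, 0x96, 0xee, 0xac, 0x54]

RES = [ 0x70  0x96  0x94  0x75  0x96  0xee  0xac  0x54 ]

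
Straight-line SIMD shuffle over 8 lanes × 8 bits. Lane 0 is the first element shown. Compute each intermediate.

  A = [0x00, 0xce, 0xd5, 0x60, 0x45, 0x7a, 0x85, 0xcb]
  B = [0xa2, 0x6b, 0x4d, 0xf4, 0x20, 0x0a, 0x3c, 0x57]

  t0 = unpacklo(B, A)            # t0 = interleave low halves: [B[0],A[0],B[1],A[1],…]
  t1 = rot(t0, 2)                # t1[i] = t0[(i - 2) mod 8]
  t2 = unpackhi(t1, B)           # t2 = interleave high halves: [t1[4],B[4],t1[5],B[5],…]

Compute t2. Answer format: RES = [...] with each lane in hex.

RES = [ 0x6b  0x20  0xce  0x0a  0x4d  0x3c  0xd5  0x57 ]

  t0: a2 00 6b ce 4d d5 f4 60
  t1: f4 60 a2 00 6b ce 4d d5
  t2: 6b 20 ce 0a 4d 3c d5 57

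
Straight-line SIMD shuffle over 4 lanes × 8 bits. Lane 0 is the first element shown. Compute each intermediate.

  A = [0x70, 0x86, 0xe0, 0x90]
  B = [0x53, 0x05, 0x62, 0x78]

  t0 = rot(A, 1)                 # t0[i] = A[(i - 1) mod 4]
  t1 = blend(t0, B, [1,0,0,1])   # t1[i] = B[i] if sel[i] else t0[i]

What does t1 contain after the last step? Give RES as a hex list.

RES = [ 0x53  0x70  0x86  0x78 ]

t0 = [0x90, 0x70, 0x86, 0xe0]
t1 = [0x53, 0x70, 0x86, 0x78]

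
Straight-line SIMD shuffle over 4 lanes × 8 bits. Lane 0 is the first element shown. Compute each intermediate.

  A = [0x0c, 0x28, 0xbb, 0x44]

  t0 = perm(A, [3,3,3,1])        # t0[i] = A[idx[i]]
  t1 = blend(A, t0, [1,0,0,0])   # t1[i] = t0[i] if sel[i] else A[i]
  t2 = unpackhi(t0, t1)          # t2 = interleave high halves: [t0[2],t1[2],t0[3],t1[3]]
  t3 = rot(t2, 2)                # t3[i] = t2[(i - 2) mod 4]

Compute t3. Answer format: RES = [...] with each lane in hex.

RES = [ 0x28  0x44  0x44  0xbb ]

→ t0 |44|44|44|28|
→ t1 |44|28|bb|44|
→ t2 |44|bb|28|44|
→ t3 |28|44|44|bb|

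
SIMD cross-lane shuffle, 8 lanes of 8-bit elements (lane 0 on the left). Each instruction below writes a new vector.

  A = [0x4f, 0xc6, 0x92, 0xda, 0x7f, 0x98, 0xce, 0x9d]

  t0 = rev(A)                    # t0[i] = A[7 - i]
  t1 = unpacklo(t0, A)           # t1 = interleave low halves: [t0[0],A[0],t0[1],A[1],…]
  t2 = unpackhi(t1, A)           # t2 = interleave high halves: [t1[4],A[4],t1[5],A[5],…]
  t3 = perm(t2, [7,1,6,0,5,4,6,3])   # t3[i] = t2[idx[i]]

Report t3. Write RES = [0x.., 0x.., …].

→ t0 |9d|ce|98|7f|da|92|c6|4f|
→ t1 |9d|4f|ce|c6|98|92|7f|da|
→ t2 |98|7f|92|98|7f|ce|da|9d|
→ t3 |9d|7f|da|98|ce|7f|da|98|

RES = [0x9d, 0x7f, 0xda, 0x98, 0xce, 0x7f, 0xda, 0x98]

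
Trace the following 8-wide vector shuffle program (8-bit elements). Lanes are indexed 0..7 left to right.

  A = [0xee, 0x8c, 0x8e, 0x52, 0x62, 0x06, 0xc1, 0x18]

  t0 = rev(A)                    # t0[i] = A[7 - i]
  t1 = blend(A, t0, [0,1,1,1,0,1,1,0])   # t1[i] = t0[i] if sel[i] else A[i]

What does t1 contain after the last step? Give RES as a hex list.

RES = [ 0xee  0xc1  0x06  0x62  0x62  0x8e  0x8c  0x18 ]

t0 = [0x18, 0xc1, 0x06, 0x62, 0x52, 0x8e, 0x8c, 0xee]
t1 = [0xee, 0xc1, 0x06, 0x62, 0x62, 0x8e, 0x8c, 0x18]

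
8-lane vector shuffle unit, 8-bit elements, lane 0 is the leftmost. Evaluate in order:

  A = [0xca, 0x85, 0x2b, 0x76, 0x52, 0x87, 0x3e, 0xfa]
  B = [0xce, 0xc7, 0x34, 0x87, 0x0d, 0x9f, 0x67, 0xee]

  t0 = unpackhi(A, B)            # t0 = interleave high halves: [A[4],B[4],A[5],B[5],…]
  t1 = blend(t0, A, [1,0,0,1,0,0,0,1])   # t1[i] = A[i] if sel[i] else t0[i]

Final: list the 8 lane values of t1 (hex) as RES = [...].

t0 = [0x52, 0x0d, 0x87, 0x9f, 0x3e, 0x67, 0xfa, 0xee]
t1 = [0xca, 0x0d, 0x87, 0x76, 0x3e, 0x67, 0xfa, 0xfa]

RES = [0xca, 0x0d, 0x87, 0x76, 0x3e, 0x67, 0xfa, 0xfa]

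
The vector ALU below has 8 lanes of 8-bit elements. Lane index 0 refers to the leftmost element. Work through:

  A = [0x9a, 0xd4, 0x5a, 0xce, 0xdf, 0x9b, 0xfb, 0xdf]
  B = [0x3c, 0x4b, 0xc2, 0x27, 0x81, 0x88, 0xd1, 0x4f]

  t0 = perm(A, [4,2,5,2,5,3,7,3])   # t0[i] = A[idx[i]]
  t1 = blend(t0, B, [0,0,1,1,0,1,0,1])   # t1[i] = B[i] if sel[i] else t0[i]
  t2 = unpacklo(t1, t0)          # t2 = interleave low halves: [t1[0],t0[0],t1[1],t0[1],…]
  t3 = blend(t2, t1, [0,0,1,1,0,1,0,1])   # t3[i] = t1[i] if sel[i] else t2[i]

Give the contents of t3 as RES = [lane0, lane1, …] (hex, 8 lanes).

RES = [0xdf, 0xdf, 0xc2, 0x27, 0xc2, 0x88, 0x27, 0x4f]

t0 = [0xdf, 0x5a, 0x9b, 0x5a, 0x9b, 0xce, 0xdf, 0xce]
t1 = [0xdf, 0x5a, 0xc2, 0x27, 0x9b, 0x88, 0xdf, 0x4f]
t2 = [0xdf, 0xdf, 0x5a, 0x5a, 0xc2, 0x9b, 0x27, 0x5a]
t3 = [0xdf, 0xdf, 0xc2, 0x27, 0xc2, 0x88, 0x27, 0x4f]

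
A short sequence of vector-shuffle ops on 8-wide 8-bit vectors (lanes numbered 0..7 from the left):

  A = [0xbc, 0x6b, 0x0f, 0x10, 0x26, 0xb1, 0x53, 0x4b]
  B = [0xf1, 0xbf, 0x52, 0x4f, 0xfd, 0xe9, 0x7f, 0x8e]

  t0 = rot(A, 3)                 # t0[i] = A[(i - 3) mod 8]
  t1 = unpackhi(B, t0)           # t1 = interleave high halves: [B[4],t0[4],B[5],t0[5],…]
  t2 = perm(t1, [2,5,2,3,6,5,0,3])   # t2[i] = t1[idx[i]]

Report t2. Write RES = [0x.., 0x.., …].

→ t0 |b1|53|4b|bc|6b|0f|10|26|
→ t1 |fd|6b|e9|0f|7f|10|8e|26|
→ t2 |e9|10|e9|0f|8e|10|fd|0f|

RES = [ 0xe9  0x10  0xe9  0x0f  0x8e  0x10  0xfd  0x0f ]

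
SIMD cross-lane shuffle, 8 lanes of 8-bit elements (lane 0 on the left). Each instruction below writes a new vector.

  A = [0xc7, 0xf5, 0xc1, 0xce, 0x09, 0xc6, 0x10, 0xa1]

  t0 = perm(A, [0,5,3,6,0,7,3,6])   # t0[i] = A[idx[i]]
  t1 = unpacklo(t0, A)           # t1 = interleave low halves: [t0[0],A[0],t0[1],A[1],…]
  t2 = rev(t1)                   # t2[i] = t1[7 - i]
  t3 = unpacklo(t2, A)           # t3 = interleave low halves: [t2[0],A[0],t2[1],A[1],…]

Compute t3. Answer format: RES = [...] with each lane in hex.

  t0: c7 c6 ce 10 c7 a1 ce 10
  t1: c7 c7 c6 f5 ce c1 10 ce
  t2: ce 10 c1 ce f5 c6 c7 c7
  t3: ce c7 10 f5 c1 c1 ce ce

RES = [0xce, 0xc7, 0x10, 0xf5, 0xc1, 0xc1, 0xce, 0xce]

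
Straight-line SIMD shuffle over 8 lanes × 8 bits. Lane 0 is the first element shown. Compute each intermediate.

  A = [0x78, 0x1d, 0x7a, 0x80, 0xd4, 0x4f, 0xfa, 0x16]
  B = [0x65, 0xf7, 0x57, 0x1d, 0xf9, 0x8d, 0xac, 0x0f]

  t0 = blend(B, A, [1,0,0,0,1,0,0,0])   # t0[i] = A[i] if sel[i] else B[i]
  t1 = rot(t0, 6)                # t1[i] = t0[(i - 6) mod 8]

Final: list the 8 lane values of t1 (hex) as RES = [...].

RES = [0x57, 0x1d, 0xd4, 0x8d, 0xac, 0x0f, 0x78, 0xf7]

  t0: 78 f7 57 1d d4 8d ac 0f
  t1: 57 1d d4 8d ac 0f 78 f7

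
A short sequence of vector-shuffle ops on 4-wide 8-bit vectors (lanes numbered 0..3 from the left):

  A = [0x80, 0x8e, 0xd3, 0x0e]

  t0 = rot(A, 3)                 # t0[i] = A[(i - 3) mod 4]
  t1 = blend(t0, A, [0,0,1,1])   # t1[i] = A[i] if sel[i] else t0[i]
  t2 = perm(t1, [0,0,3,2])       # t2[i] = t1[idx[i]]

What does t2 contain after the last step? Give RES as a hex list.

  t0: 8e d3 0e 80
  t1: 8e d3 d3 0e
  t2: 8e 8e 0e d3

RES = [ 0x8e  0x8e  0x0e  0xd3 ]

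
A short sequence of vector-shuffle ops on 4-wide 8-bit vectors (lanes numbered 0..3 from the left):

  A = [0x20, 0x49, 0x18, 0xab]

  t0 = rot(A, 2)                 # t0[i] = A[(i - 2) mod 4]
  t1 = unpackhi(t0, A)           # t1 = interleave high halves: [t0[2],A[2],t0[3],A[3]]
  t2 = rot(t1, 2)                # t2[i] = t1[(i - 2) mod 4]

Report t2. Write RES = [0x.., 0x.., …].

RES = [ 0x49  0xab  0x20  0x18 ]

→ t0 |18|ab|20|49|
→ t1 |20|18|49|ab|
→ t2 |49|ab|20|18|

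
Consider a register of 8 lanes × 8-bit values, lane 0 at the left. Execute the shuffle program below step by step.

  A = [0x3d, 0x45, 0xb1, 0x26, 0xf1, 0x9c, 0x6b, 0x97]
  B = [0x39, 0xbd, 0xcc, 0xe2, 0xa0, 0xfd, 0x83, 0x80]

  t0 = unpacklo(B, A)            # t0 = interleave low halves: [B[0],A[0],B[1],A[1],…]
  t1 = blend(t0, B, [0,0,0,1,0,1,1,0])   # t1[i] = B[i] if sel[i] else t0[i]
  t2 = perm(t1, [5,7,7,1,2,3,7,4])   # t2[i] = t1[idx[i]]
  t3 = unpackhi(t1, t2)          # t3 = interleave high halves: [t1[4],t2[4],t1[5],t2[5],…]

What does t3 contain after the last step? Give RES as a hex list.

→ t0 |39|3d|bd|45|cc|b1|e2|26|
→ t1 |39|3d|bd|e2|cc|fd|83|26|
→ t2 |fd|26|26|3d|bd|e2|26|cc|
→ t3 |cc|bd|fd|e2|83|26|26|cc|

RES = [0xcc, 0xbd, 0xfd, 0xe2, 0x83, 0x26, 0x26, 0xcc]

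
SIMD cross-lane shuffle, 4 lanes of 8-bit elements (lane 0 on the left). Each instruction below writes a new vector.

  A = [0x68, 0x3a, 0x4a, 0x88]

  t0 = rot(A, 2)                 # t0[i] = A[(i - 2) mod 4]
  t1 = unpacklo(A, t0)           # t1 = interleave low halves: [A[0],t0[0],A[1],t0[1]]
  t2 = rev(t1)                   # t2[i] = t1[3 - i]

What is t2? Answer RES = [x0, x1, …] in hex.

t0 = [0x4a, 0x88, 0x68, 0x3a]
t1 = [0x68, 0x4a, 0x3a, 0x88]
t2 = [0x88, 0x3a, 0x4a, 0x68]

RES = [ 0x88  0x3a  0x4a  0x68 ]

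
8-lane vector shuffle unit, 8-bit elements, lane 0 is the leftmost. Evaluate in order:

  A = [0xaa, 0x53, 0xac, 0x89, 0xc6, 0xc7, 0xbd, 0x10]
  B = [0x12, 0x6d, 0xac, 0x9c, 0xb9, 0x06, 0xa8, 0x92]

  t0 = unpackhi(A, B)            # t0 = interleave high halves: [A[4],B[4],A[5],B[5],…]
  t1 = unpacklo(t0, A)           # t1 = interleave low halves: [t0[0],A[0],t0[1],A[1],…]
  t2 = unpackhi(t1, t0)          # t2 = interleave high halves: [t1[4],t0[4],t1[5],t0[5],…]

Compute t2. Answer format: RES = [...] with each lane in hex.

  t0: c6 b9 c7 06 bd a8 10 92
  t1: c6 aa b9 53 c7 ac 06 89
  t2: c7 bd ac a8 06 10 89 92

RES = [0xc7, 0xbd, 0xac, 0xa8, 0x06, 0x10, 0x89, 0x92]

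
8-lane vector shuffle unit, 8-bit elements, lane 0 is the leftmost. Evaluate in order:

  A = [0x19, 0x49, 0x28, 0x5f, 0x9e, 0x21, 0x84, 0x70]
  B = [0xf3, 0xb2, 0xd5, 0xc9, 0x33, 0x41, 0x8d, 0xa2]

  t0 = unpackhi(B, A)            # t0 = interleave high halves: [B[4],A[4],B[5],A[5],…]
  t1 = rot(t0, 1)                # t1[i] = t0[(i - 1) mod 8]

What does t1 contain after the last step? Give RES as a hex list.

RES = [0x70, 0x33, 0x9e, 0x41, 0x21, 0x8d, 0x84, 0xa2]

→ t0 |33|9e|41|21|8d|84|a2|70|
→ t1 |70|33|9e|41|21|8d|84|a2|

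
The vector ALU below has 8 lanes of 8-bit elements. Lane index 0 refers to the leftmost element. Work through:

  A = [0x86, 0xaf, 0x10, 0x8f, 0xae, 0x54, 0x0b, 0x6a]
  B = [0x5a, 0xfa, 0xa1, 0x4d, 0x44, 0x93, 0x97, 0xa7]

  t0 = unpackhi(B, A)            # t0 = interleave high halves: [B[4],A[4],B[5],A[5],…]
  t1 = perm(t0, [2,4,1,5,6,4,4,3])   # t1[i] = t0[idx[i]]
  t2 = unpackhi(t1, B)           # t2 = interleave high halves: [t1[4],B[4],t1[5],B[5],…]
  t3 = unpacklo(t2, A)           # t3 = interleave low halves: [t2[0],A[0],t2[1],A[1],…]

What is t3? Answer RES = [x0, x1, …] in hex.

→ t0 |44|ae|93|54|97|0b|a7|6a|
→ t1 |93|97|ae|0b|a7|97|97|54|
→ t2 |a7|44|97|93|97|97|54|a7|
→ t3 |a7|86|44|af|97|10|93|8f|

RES = [0xa7, 0x86, 0x44, 0xaf, 0x97, 0x10, 0x93, 0x8f]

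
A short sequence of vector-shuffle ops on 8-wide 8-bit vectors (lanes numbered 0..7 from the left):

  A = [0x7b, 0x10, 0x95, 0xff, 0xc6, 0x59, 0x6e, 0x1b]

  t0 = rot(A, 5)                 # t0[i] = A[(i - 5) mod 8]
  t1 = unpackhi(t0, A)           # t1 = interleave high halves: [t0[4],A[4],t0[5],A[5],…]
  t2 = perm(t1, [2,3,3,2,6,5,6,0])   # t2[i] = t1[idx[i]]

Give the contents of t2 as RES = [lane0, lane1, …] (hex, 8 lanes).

RES = [0x7b, 0x59, 0x59, 0x7b, 0x95, 0x6e, 0x95, 0x1b]

  t0: ff c6 59 6e 1b 7b 10 95
  t1: 1b c6 7b 59 10 6e 95 1b
  t2: 7b 59 59 7b 95 6e 95 1b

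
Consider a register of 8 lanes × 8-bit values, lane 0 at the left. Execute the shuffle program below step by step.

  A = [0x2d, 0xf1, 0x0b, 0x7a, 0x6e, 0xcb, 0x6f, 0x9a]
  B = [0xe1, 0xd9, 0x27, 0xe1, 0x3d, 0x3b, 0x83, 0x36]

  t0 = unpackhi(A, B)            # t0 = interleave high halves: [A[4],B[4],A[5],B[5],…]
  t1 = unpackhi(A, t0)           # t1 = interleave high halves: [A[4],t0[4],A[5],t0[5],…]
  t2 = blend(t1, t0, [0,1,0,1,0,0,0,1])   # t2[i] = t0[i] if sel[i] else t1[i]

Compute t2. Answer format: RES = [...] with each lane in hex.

t0 = [0x6e, 0x3d, 0xcb, 0x3b, 0x6f, 0x83, 0x9a, 0x36]
t1 = [0x6e, 0x6f, 0xcb, 0x83, 0x6f, 0x9a, 0x9a, 0x36]
t2 = [0x6e, 0x3d, 0xcb, 0x3b, 0x6f, 0x9a, 0x9a, 0x36]

RES = [ 0x6e  0x3d  0xcb  0x3b  0x6f  0x9a  0x9a  0x36 ]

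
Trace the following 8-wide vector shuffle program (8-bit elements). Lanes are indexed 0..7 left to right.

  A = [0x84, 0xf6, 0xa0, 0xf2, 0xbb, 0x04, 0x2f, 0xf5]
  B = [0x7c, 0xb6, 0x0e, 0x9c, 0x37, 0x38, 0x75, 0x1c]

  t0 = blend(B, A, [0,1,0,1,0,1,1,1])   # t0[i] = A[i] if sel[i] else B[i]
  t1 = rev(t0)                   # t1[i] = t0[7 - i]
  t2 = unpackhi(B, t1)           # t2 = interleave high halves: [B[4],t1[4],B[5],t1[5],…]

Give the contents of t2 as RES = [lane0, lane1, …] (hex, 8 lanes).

  t0: 7c f6 0e f2 37 04 2f f5
  t1: f5 2f 04 37 f2 0e f6 7c
  t2: 37 f2 38 0e 75 f6 1c 7c

RES = [0x37, 0xf2, 0x38, 0x0e, 0x75, 0xf6, 0x1c, 0x7c]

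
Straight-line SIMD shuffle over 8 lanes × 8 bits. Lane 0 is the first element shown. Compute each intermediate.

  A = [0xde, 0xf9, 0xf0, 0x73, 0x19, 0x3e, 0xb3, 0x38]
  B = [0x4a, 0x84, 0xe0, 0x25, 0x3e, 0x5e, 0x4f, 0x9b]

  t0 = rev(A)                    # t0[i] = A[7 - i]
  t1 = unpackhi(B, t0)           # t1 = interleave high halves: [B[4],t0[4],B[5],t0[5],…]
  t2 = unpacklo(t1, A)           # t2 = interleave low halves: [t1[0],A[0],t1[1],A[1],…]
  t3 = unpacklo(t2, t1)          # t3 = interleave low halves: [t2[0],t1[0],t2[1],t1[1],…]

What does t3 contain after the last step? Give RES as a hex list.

→ t0 |38|b3|3e|19|73|f0|f9|de|
→ t1 |3e|73|5e|f0|4f|f9|9b|de|
→ t2 |3e|de|73|f9|5e|f0|f0|73|
→ t3 |3e|3e|de|73|73|5e|f9|f0|

RES = [0x3e, 0x3e, 0xde, 0x73, 0x73, 0x5e, 0xf9, 0xf0]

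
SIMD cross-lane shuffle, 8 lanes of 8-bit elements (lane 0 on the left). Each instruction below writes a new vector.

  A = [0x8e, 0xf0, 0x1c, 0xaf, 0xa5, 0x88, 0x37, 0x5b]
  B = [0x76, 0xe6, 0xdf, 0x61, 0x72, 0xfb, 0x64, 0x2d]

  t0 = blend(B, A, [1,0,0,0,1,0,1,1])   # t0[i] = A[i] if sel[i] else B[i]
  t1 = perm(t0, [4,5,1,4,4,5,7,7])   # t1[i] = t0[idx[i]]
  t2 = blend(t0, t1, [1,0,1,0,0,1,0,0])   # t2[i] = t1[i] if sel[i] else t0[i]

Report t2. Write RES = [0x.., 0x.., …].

t0 = [0x8e, 0xe6, 0xdf, 0x61, 0xa5, 0xfb, 0x37, 0x5b]
t1 = [0xa5, 0xfb, 0xe6, 0xa5, 0xa5, 0xfb, 0x5b, 0x5b]
t2 = [0xa5, 0xe6, 0xe6, 0x61, 0xa5, 0xfb, 0x37, 0x5b]

RES = [ 0xa5  0xe6  0xe6  0x61  0xa5  0xfb  0x37  0x5b ]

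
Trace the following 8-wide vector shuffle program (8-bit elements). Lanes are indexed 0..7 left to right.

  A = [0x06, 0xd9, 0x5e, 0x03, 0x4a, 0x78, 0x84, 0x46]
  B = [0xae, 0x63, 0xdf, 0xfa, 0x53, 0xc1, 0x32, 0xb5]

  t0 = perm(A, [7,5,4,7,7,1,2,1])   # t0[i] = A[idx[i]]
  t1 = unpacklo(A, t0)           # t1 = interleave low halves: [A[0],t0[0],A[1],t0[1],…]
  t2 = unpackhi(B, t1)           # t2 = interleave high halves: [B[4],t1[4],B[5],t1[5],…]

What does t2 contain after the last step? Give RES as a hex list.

→ t0 |46|78|4a|46|46|d9|5e|d9|
→ t1 |06|46|d9|78|5e|4a|03|46|
→ t2 |53|5e|c1|4a|32|03|b5|46|

RES = [ 0x53  0x5e  0xc1  0x4a  0x32  0x03  0xb5  0x46 ]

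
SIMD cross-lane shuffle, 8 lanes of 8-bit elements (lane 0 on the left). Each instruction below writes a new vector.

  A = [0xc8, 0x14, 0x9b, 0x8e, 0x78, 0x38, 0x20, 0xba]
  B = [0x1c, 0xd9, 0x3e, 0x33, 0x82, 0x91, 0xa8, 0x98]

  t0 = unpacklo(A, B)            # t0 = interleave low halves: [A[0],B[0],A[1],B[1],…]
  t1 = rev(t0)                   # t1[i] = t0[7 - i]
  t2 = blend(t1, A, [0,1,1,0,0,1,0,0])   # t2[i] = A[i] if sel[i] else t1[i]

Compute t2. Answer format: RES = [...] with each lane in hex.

  t0: c8 1c 14 d9 9b 3e 8e 33
  t1: 33 8e 3e 9b d9 14 1c c8
  t2: 33 14 9b 9b d9 38 1c c8

RES = [0x33, 0x14, 0x9b, 0x9b, 0xd9, 0x38, 0x1c, 0xc8]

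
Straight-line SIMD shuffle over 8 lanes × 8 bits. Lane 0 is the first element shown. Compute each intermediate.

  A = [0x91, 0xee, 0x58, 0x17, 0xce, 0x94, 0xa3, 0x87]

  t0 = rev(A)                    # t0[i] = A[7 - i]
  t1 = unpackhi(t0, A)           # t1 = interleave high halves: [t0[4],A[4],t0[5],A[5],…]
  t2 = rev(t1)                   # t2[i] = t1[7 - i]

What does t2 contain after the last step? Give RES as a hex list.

RES = [0x87, 0x91, 0xa3, 0xee, 0x94, 0x58, 0xce, 0x17]

t0 = [0x87, 0xa3, 0x94, 0xce, 0x17, 0x58, 0xee, 0x91]
t1 = [0x17, 0xce, 0x58, 0x94, 0xee, 0xa3, 0x91, 0x87]
t2 = [0x87, 0x91, 0xa3, 0xee, 0x94, 0x58, 0xce, 0x17]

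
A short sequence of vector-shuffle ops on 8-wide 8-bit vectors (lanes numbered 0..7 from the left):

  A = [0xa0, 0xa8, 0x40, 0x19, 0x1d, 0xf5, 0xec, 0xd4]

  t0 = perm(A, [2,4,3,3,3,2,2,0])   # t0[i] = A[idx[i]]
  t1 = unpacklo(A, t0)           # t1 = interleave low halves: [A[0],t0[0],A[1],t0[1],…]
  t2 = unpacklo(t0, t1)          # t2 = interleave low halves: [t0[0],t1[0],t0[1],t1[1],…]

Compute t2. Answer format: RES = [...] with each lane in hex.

RES = [ 0x40  0xa0  0x1d  0x40  0x19  0xa8  0x19  0x1d ]

  t0: 40 1d 19 19 19 40 40 a0
  t1: a0 40 a8 1d 40 19 19 19
  t2: 40 a0 1d 40 19 a8 19 1d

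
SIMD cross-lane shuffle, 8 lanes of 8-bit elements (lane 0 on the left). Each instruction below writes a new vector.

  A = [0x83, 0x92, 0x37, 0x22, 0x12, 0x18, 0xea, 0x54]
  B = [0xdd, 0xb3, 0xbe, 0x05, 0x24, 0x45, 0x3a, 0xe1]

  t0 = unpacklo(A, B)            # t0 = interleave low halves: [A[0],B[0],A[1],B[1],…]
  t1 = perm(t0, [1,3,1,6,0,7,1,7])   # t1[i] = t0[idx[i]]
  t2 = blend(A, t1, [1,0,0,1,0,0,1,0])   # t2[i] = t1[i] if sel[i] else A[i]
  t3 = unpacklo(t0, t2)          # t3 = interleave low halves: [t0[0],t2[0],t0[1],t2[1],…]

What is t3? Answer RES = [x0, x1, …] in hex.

→ t0 |83|dd|92|b3|37|be|22|05|
→ t1 |dd|b3|dd|22|83|05|dd|05|
→ t2 |dd|92|37|22|12|18|dd|54|
→ t3 |83|dd|dd|92|92|37|b3|22|

RES = [ 0x83  0xdd  0xdd  0x92  0x92  0x37  0xb3  0x22 ]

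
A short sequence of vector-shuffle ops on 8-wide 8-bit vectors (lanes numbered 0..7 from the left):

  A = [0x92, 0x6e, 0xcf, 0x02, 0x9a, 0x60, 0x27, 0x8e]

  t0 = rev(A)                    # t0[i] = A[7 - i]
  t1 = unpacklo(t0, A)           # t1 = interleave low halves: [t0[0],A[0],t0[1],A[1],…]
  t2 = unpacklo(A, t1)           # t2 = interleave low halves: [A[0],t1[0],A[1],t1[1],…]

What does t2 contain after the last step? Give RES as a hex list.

RES = [0x92, 0x8e, 0x6e, 0x92, 0xcf, 0x27, 0x02, 0x6e]

  t0: 8e 27 60 9a 02 cf 6e 92
  t1: 8e 92 27 6e 60 cf 9a 02
  t2: 92 8e 6e 92 cf 27 02 6e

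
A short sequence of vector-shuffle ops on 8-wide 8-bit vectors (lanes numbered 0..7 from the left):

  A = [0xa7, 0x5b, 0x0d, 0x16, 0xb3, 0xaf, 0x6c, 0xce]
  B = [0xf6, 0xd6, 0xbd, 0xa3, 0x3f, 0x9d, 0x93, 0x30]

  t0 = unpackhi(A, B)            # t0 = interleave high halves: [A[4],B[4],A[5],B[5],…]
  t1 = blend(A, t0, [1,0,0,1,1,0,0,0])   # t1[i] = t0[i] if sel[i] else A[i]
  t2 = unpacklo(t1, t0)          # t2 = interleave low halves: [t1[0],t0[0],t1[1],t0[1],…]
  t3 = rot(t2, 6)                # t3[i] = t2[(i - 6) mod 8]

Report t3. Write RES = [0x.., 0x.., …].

→ t0 |b3|3f|af|9d|6c|93|ce|30|
→ t1 |b3|5b|0d|9d|6c|af|6c|ce|
→ t2 |b3|b3|5b|3f|0d|af|9d|9d|
→ t3 |5b|3f|0d|af|9d|9d|b3|b3|

RES = [ 0x5b  0x3f  0x0d  0xaf  0x9d  0x9d  0xb3  0xb3 ]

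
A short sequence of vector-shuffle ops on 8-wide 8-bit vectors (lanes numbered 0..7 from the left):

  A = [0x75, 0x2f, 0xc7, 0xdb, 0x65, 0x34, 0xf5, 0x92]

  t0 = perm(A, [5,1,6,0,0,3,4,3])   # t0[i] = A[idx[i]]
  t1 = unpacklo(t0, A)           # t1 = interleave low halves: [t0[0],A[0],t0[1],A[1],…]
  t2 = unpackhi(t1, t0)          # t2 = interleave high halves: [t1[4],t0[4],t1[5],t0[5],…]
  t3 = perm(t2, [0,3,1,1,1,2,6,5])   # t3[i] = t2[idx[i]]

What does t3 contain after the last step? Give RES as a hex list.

RES = [ 0xf5  0xdb  0x75  0x75  0x75  0xc7  0xdb  0x65 ]

t0 = [0x34, 0x2f, 0xf5, 0x75, 0x75, 0xdb, 0x65, 0xdb]
t1 = [0x34, 0x75, 0x2f, 0x2f, 0xf5, 0xc7, 0x75, 0xdb]
t2 = [0xf5, 0x75, 0xc7, 0xdb, 0x75, 0x65, 0xdb, 0xdb]
t3 = [0xf5, 0xdb, 0x75, 0x75, 0x75, 0xc7, 0xdb, 0x65]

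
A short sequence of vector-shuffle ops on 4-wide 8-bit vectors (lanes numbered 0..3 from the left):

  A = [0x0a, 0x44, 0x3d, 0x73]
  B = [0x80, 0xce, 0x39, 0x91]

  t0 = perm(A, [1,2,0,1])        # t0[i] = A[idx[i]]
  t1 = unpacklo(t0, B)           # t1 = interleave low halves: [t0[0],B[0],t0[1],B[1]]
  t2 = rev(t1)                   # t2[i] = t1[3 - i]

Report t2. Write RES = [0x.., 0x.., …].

RES = [0xce, 0x3d, 0x80, 0x44]

  t0: 44 3d 0a 44
  t1: 44 80 3d ce
  t2: ce 3d 80 44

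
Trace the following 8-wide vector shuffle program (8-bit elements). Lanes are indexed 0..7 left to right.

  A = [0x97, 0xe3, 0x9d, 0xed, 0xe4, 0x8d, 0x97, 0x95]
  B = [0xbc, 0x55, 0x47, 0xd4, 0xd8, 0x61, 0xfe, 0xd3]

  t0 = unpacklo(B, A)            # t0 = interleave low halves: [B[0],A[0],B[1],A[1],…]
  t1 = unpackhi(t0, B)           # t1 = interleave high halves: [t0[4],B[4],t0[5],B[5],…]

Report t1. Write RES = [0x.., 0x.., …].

RES = [ 0x47  0xd8  0x9d  0x61  0xd4  0xfe  0xed  0xd3 ]

→ t0 |bc|97|55|e3|47|9d|d4|ed|
→ t1 |47|d8|9d|61|d4|fe|ed|d3|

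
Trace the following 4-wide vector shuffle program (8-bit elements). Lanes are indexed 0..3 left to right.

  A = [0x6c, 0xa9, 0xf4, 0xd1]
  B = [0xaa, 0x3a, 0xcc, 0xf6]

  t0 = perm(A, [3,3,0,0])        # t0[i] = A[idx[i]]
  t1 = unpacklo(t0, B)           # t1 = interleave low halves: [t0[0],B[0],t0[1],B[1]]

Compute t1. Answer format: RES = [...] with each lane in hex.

RES = [ 0xd1  0xaa  0xd1  0x3a ]

t0 = [0xd1, 0xd1, 0x6c, 0x6c]
t1 = [0xd1, 0xaa, 0xd1, 0x3a]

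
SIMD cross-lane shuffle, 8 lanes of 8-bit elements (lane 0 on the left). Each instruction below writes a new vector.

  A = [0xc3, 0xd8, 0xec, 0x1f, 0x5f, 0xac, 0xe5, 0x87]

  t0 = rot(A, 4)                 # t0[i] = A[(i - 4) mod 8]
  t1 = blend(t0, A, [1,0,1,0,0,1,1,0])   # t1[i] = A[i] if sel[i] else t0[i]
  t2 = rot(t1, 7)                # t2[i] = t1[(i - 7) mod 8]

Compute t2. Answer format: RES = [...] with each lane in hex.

RES = [0xac, 0xec, 0x87, 0xc3, 0xac, 0xe5, 0x1f, 0xc3]

  t0: 5f ac e5 87 c3 d8 ec 1f
  t1: c3 ac ec 87 c3 ac e5 1f
  t2: ac ec 87 c3 ac e5 1f c3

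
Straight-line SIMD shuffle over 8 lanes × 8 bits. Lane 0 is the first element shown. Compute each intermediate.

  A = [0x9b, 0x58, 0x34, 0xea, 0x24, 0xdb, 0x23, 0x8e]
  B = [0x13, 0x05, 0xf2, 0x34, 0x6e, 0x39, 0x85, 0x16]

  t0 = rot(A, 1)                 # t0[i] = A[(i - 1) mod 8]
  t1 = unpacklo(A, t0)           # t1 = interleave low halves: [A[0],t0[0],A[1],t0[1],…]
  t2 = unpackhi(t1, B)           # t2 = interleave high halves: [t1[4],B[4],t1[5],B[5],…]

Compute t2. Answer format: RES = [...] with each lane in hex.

→ t0 |8e|9b|58|34|ea|24|db|23|
→ t1 |9b|8e|58|9b|34|58|ea|34|
→ t2 |34|6e|58|39|ea|85|34|16|

RES = [0x34, 0x6e, 0x58, 0x39, 0xea, 0x85, 0x34, 0x16]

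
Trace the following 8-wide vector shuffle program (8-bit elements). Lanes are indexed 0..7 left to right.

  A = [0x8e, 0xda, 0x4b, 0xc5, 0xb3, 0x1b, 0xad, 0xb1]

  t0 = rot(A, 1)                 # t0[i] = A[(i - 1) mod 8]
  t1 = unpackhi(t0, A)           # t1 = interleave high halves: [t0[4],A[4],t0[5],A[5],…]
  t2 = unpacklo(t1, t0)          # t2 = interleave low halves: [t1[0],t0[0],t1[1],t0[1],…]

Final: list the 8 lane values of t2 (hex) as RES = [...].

t0 = [0xb1, 0x8e, 0xda, 0x4b, 0xc5, 0xb3, 0x1b, 0xad]
t1 = [0xc5, 0xb3, 0xb3, 0x1b, 0x1b, 0xad, 0xad, 0xb1]
t2 = [0xc5, 0xb1, 0xb3, 0x8e, 0xb3, 0xda, 0x1b, 0x4b]

RES = [ 0xc5  0xb1  0xb3  0x8e  0xb3  0xda  0x1b  0x4b ]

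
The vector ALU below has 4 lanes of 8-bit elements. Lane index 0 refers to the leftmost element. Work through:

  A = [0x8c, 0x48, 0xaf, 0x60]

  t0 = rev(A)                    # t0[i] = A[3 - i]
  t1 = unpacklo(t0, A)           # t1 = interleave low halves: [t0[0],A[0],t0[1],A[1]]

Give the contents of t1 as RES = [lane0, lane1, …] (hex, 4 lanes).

→ t0 |60|af|48|8c|
→ t1 |60|8c|af|48|

RES = [ 0x60  0x8c  0xaf  0x48 ]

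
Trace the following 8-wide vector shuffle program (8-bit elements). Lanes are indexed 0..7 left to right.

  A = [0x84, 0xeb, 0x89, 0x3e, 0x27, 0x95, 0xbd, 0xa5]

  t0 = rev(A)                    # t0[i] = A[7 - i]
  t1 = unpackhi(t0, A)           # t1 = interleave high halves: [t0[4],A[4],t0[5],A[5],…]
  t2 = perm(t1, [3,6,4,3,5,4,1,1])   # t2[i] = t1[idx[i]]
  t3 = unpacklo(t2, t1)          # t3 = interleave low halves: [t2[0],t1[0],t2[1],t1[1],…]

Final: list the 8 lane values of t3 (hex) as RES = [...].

RES = [ 0x95  0x3e  0x84  0x27  0xeb  0x89  0x95  0x95 ]

→ t0 |a5|bd|95|27|3e|89|eb|84|
→ t1 |3e|27|89|95|eb|bd|84|a5|
→ t2 |95|84|eb|95|bd|eb|27|27|
→ t3 |95|3e|84|27|eb|89|95|95|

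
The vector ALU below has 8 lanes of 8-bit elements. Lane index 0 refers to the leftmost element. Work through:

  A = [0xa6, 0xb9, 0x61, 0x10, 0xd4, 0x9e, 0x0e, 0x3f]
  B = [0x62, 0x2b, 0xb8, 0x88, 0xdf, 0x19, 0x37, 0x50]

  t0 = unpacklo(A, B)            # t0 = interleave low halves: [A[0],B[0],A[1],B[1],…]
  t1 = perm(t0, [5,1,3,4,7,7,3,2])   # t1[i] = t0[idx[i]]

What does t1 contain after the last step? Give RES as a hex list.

  t0: a6 62 b9 2b 61 b8 10 88
  t1: b8 62 2b 61 88 88 2b b9

RES = [0xb8, 0x62, 0x2b, 0x61, 0x88, 0x88, 0x2b, 0xb9]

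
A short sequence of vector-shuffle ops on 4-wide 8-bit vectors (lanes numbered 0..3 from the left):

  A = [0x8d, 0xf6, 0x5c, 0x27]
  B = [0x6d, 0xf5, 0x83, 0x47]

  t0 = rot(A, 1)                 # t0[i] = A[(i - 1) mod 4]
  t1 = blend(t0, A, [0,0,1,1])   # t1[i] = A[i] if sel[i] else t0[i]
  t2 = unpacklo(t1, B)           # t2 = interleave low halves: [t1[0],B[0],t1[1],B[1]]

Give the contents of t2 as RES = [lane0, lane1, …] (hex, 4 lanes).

  t0: 27 8d f6 5c
  t1: 27 8d 5c 27
  t2: 27 6d 8d f5

RES = [0x27, 0x6d, 0x8d, 0xf5]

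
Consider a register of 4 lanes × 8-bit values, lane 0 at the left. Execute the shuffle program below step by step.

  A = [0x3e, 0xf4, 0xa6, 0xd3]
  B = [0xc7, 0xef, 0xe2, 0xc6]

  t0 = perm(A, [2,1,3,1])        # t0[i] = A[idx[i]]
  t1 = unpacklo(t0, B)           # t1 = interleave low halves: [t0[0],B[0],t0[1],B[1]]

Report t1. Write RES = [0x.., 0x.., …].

RES = [ 0xa6  0xc7  0xf4  0xef ]

  t0: a6 f4 d3 f4
  t1: a6 c7 f4 ef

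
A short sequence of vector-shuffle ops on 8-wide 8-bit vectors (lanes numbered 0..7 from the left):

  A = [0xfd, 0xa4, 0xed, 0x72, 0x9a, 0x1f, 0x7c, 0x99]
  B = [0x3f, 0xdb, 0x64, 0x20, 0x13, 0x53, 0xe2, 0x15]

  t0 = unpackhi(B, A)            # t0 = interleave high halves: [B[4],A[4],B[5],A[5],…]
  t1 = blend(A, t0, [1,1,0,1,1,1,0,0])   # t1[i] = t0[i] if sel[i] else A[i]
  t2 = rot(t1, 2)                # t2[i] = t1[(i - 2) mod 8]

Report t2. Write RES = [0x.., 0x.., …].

RES = [0x7c, 0x99, 0x13, 0x9a, 0xed, 0x1f, 0xe2, 0x7c]

t0 = [0x13, 0x9a, 0x53, 0x1f, 0xe2, 0x7c, 0x15, 0x99]
t1 = [0x13, 0x9a, 0xed, 0x1f, 0xe2, 0x7c, 0x7c, 0x99]
t2 = [0x7c, 0x99, 0x13, 0x9a, 0xed, 0x1f, 0xe2, 0x7c]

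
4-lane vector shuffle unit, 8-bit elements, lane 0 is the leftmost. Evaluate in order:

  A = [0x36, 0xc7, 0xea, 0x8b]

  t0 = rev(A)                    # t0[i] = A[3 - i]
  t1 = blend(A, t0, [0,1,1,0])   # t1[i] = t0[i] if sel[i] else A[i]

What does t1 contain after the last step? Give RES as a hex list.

RES = [ 0x36  0xea  0xc7  0x8b ]

t0 = [0x8b, 0xea, 0xc7, 0x36]
t1 = [0x36, 0xea, 0xc7, 0x8b]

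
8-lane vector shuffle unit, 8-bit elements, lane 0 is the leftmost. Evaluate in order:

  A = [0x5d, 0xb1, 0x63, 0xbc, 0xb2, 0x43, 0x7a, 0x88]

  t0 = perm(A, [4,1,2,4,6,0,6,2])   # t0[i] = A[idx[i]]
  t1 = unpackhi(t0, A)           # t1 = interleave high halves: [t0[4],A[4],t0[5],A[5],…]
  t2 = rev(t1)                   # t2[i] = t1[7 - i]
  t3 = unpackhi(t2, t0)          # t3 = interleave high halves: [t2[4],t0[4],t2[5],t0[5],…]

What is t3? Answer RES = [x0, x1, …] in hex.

RES = [ 0x43  0x7a  0x5d  0x5d  0xb2  0x7a  0x7a  0x63 ]

t0 = [0xb2, 0xb1, 0x63, 0xb2, 0x7a, 0x5d, 0x7a, 0x63]
t1 = [0x7a, 0xb2, 0x5d, 0x43, 0x7a, 0x7a, 0x63, 0x88]
t2 = [0x88, 0x63, 0x7a, 0x7a, 0x43, 0x5d, 0xb2, 0x7a]
t3 = [0x43, 0x7a, 0x5d, 0x5d, 0xb2, 0x7a, 0x7a, 0x63]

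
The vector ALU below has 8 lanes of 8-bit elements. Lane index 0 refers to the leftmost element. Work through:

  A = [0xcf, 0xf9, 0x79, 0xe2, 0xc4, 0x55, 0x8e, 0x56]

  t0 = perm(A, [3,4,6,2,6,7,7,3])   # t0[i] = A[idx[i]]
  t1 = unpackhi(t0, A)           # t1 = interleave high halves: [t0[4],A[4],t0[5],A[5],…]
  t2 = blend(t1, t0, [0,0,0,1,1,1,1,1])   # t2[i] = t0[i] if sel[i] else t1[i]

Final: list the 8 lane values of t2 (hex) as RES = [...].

t0 = [0xe2, 0xc4, 0x8e, 0x79, 0x8e, 0x56, 0x56, 0xe2]
t1 = [0x8e, 0xc4, 0x56, 0x55, 0x56, 0x8e, 0xe2, 0x56]
t2 = [0x8e, 0xc4, 0x56, 0x79, 0x8e, 0x56, 0x56, 0xe2]

RES = [ 0x8e  0xc4  0x56  0x79  0x8e  0x56  0x56  0xe2 ]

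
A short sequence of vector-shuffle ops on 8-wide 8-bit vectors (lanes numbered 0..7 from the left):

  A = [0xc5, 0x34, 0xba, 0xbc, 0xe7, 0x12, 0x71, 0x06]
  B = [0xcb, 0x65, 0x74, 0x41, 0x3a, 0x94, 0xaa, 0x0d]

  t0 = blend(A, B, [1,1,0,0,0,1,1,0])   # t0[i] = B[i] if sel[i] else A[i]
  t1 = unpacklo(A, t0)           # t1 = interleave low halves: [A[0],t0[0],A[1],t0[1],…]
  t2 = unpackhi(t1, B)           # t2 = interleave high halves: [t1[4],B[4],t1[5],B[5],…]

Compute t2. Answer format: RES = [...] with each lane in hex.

RES = [ 0xba  0x3a  0xba  0x94  0xbc  0xaa  0xbc  0x0d ]

t0 = [0xcb, 0x65, 0xba, 0xbc, 0xe7, 0x94, 0xaa, 0x06]
t1 = [0xc5, 0xcb, 0x34, 0x65, 0xba, 0xba, 0xbc, 0xbc]
t2 = [0xba, 0x3a, 0xba, 0x94, 0xbc, 0xaa, 0xbc, 0x0d]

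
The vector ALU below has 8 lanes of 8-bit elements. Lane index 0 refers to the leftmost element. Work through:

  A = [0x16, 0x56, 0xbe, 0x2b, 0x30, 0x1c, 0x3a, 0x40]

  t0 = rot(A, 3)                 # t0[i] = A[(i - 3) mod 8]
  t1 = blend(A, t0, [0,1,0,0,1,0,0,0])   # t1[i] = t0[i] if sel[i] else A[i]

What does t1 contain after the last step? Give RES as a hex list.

RES = [0x16, 0x3a, 0xbe, 0x2b, 0x56, 0x1c, 0x3a, 0x40]

  t0: 1c 3a 40 16 56 be 2b 30
  t1: 16 3a be 2b 56 1c 3a 40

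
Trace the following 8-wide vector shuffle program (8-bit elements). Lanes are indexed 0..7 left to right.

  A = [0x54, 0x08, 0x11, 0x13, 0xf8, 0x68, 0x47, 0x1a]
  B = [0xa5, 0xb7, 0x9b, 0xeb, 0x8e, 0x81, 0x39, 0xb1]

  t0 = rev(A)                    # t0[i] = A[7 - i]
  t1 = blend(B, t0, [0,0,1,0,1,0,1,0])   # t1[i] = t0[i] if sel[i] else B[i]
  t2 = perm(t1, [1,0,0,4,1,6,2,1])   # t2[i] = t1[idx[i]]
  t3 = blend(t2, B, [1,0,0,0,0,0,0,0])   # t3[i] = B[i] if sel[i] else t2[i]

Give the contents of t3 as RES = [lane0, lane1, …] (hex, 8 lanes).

RES = [ 0xa5  0xa5  0xa5  0x13  0xb7  0x08  0x68  0xb7 ]

  t0: 1a 47 68 f8 13 11 08 54
  t1: a5 b7 68 eb 13 81 08 b1
  t2: b7 a5 a5 13 b7 08 68 b7
  t3: a5 a5 a5 13 b7 08 68 b7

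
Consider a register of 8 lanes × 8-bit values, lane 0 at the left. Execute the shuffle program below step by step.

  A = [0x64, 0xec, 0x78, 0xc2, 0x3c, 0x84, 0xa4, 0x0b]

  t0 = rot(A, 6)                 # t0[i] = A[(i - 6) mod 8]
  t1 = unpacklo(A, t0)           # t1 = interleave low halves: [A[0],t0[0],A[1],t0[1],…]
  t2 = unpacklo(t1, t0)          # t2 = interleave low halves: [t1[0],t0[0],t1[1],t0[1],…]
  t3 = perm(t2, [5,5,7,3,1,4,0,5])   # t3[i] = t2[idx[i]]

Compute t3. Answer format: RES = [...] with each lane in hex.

RES = [0x3c, 0x3c, 0x84, 0xc2, 0x78, 0xec, 0x64, 0x3c]

t0 = [0x78, 0xc2, 0x3c, 0x84, 0xa4, 0x0b, 0x64, 0xec]
t1 = [0x64, 0x78, 0xec, 0xc2, 0x78, 0x3c, 0xc2, 0x84]
t2 = [0x64, 0x78, 0x78, 0xc2, 0xec, 0x3c, 0xc2, 0x84]
t3 = [0x3c, 0x3c, 0x84, 0xc2, 0x78, 0xec, 0x64, 0x3c]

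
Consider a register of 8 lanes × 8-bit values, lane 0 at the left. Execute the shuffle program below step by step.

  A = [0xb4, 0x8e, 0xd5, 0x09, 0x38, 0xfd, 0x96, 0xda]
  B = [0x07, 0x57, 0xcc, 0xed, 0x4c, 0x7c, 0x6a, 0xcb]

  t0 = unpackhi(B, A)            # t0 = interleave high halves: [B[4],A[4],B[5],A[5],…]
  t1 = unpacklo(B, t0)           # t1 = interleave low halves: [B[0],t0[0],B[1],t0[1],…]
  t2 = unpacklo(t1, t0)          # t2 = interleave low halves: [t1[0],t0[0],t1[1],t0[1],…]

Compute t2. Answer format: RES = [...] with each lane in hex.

→ t0 |4c|38|7c|fd|6a|96|cb|da|
→ t1 |07|4c|57|38|cc|7c|ed|fd|
→ t2 |07|4c|4c|38|57|7c|38|fd|

RES = [0x07, 0x4c, 0x4c, 0x38, 0x57, 0x7c, 0x38, 0xfd]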